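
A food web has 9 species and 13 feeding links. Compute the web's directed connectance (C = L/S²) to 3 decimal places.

The web has S = 9 species and L = 13 feeding links.
C = L / S² = 13 / 81 = 0.1605 ≈ 0.160.

C = 0.160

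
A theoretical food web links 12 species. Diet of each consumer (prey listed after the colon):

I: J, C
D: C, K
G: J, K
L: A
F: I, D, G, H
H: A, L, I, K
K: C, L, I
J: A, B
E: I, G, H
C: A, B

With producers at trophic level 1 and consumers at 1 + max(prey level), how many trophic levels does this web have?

Producers (level 1): A, B.
A → J → I → K → G → E gives E level 6.
No species has a prey at level 6, so no species reaches level 7.

6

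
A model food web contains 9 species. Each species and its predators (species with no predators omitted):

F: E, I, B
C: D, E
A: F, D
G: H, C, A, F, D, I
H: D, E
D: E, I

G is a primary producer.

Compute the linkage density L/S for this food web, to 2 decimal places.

There are L = 17 links among S = 9 species.
L/S = 17/9 = 1.8889 ≈ 1.89.

L/S = 1.89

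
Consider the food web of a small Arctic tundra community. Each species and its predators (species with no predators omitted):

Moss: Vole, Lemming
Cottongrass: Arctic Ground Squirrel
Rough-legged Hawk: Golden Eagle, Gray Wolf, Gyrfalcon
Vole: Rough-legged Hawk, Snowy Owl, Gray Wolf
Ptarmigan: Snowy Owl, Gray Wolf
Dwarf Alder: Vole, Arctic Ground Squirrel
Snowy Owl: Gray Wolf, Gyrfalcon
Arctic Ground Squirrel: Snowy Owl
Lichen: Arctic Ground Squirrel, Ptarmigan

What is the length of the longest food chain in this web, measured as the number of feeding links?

One longest chain: Moss → Vole → Rough-legged Hawk → Golden Eagle.
It has 4 species and 3 links.

3 links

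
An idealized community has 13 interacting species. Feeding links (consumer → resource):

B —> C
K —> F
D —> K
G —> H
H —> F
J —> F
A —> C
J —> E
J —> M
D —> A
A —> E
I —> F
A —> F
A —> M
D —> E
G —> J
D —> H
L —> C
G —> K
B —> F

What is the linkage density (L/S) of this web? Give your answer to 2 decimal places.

There are L = 20 links among S = 13 species.
L/S = 20/13 = 1.5385 ≈ 1.54.

L/S = 1.54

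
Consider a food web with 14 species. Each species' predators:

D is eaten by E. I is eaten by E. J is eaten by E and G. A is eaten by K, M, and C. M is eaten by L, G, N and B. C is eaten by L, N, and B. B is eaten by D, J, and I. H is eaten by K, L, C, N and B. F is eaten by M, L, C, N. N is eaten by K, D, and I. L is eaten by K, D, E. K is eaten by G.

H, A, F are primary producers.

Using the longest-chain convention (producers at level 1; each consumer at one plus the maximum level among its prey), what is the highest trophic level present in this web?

5

Producers (level 1): H, A, F.
H → C → B → D → E gives E level 5.
No species has a prey at level 5, so no species reaches level 6.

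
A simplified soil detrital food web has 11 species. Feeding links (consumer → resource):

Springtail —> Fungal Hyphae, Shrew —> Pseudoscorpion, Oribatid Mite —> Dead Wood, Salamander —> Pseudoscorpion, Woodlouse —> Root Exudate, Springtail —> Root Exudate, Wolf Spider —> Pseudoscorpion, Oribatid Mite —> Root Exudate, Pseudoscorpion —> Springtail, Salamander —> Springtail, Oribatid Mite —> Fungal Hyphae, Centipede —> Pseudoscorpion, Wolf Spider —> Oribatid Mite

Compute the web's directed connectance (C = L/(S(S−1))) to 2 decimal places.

The web has S = 11 species and L = 13 feeding links.
C = L / (S(S−1)) = 13 / 110 = 0.1182 ≈ 0.12.

C = 0.12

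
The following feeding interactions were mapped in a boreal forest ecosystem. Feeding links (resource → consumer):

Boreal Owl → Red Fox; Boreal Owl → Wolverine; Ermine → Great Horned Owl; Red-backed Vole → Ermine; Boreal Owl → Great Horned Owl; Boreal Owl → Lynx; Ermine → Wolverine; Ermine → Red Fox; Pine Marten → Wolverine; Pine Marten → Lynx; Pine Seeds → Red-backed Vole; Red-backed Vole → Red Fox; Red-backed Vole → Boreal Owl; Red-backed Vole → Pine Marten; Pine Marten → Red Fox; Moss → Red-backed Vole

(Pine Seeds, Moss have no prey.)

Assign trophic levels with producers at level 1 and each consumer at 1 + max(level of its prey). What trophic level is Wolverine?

Pine Seeds is a producer → level 1.
Red-backed Vole eats Pine Seeds (level 1); other prey at levels: Moss 1 → level 2.
Ermine eats Red-backed Vole → level 3.
Wolverine eats Ermine (level 3); other prey at levels: Boreal Owl 3, Pine Marten 3 → level 4.

Trophic level 4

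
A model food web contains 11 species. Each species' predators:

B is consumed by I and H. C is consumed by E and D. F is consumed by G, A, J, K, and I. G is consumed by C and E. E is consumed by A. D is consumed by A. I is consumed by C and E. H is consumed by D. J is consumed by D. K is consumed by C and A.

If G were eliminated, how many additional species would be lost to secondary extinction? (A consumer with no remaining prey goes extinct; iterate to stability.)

Remove G.
Every predator of it retains at least one other prey: C still has I, K; E still has I, C.
No consumer loses all prey, so no secondary extinctions occur.

0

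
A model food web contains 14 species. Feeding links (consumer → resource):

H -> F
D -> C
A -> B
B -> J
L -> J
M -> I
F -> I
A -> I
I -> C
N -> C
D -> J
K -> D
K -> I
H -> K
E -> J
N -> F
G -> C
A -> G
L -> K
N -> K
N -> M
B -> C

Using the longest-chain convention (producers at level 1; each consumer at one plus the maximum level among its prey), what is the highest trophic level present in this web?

Producers (level 1): J, C.
C → I → M → N gives N level 4.
No species has a prey at level 4, so no species reaches level 5.

4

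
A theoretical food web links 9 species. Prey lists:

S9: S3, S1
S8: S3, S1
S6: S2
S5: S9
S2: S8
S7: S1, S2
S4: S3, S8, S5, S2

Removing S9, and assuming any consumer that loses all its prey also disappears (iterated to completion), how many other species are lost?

1

Remove S9.
Round 1: S5 (all prey gone) → extinct.
No further losses. Total secondary extinctions: 1.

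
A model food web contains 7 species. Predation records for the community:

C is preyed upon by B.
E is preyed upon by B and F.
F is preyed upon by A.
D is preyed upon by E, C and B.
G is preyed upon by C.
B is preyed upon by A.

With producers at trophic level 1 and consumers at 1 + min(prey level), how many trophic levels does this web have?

3

Producers (level 1): D, G.
Following each consumer down to its lowest-level prey: D → E → F (levels 1 through 3).
All prey of F (E 2) are at level 2 or above, so F is at level 1 + 2 = 3.
Every consumer has at least one prey at level 2 or below, so none exceeds level 3.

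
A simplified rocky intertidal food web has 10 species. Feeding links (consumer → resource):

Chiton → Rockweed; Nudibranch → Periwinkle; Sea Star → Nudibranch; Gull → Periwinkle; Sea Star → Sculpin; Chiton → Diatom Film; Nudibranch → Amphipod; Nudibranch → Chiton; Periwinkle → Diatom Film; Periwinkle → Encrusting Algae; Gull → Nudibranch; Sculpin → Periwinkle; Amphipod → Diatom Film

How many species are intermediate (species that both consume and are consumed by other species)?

Intermediate species (has both prey and predators): Chiton, Periwinkle, Amphipod, Sculpin, Nudibranch.
Count: 5.

5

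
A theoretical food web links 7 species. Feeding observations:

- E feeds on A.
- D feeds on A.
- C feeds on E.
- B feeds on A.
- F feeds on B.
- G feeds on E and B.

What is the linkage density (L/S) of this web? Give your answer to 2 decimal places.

There are L = 7 links among S = 7 species.
L/S = 7/7 = 1.0000 ≈ 1.00.

L/S = 1.00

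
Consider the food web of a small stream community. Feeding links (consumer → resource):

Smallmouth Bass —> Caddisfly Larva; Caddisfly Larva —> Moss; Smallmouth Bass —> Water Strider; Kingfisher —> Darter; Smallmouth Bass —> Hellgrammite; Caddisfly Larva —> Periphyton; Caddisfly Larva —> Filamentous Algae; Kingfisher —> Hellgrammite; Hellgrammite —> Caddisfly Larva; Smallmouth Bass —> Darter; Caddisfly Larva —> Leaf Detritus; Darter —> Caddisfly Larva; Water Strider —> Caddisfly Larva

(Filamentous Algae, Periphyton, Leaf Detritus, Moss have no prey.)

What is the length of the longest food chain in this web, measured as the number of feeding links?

One longest chain: Filamentous Algae → Caddisfly Larva → Hellgrammite → Kingfisher.
It has 4 species and 3 links.

3 links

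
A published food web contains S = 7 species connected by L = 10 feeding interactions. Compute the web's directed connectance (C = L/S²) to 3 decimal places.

The web has S = 7 species and L = 10 feeding links.
C = L / S² = 10 / 49 = 0.2041 ≈ 0.204.

C = 0.204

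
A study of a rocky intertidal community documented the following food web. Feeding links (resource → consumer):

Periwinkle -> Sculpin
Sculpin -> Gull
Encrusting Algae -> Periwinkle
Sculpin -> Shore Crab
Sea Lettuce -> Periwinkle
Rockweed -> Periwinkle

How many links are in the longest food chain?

3 links

One longest chain: Rockweed → Periwinkle → Sculpin → Shore Crab.
It has 4 species and 3 links.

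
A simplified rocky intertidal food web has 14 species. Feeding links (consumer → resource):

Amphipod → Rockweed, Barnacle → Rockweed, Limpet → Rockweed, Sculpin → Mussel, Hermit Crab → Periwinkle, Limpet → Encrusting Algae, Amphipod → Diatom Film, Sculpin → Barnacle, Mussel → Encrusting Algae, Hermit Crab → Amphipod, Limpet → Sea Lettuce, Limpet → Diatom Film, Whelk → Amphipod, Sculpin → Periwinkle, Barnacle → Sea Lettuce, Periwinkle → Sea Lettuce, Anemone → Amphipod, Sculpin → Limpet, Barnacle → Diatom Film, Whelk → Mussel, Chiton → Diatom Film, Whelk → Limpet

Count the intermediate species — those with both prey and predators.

5

Intermediate species (has both prey and predators): Limpet, Barnacle, Amphipod, Periwinkle, Mussel.
Count: 5.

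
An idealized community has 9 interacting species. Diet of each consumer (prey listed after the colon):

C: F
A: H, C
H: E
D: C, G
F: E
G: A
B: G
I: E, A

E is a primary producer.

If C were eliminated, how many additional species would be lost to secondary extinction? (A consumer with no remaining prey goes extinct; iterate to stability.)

0

Remove C.
Every predator of it retains at least one other prey: A still has H; D still has G.
No consumer loses all prey, so no secondary extinctions occur.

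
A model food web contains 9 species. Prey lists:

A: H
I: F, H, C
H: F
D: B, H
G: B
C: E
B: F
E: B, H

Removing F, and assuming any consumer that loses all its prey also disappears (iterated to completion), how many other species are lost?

8

Remove F.
Round 1: B (all prey gone), H (all prey gone) → extinct.
Round 2: G (all prey gone), D (all prey gone), A (all prey gone), E (all prey gone) → extinct.
Round 3: C (all prey gone) → extinct.
Round 4: I (all prey gone) → extinct.
No further losses. Total secondary extinctions: 8.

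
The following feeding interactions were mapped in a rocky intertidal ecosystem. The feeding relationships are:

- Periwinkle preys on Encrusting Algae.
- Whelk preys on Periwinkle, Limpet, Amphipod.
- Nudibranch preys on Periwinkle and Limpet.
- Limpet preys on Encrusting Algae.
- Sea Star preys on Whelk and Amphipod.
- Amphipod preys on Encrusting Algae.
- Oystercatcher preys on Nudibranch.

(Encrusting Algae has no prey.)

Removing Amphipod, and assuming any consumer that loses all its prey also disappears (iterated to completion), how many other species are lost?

Remove Amphipod.
Every predator of it retains at least one other prey: Whelk still has Periwinkle, Limpet; Sea Star still has Whelk.
No consumer loses all prey, so no secondary extinctions occur.

0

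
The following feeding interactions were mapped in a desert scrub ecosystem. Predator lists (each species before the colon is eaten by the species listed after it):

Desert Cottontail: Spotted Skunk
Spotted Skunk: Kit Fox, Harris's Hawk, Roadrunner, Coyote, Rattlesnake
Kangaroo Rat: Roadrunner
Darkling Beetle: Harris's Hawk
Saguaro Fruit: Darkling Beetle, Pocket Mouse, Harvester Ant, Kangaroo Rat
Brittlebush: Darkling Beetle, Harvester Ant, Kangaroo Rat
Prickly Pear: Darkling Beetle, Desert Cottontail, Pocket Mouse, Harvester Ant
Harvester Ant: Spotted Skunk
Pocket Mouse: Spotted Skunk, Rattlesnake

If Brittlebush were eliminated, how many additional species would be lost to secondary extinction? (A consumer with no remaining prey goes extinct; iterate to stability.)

Remove Brittlebush.
Every predator of it retains at least one other prey: Darkling Beetle still has Prickly Pear, Saguaro Fruit; Harvester Ant still has Prickly Pear, Saguaro Fruit; Kangaroo Rat still has Saguaro Fruit.
No consumer loses all prey, so no secondary extinctions occur.

0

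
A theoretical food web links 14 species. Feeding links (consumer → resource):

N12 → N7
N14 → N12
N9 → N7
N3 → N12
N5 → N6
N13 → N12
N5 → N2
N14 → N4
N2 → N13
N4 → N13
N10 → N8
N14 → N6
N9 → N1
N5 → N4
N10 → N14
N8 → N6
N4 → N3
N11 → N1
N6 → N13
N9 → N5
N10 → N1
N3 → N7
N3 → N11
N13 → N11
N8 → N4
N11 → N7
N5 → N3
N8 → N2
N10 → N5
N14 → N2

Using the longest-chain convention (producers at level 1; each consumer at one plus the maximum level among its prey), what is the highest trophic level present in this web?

Producers (level 1): N7, N1.
N7 → N12 → N13 → N2 → N5 → N9 gives N9 level 6.
No species has a prey at level 6, so no species reaches level 7.

6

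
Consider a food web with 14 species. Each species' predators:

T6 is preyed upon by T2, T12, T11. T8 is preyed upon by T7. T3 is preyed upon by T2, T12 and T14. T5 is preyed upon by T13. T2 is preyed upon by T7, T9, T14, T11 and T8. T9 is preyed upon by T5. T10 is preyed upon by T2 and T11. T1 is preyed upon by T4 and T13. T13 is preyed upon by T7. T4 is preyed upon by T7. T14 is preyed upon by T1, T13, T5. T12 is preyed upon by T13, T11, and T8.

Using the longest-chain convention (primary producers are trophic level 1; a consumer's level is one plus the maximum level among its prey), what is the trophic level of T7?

T3 is a producer → level 1.
T2 eats T3 (level 1); other prey at levels: T10 1, T6 1 → level 2.
T9 eats T2 → level 3.
T5 eats T9 (level 3); other prey at levels: T14 3 → level 4.
T13 eats T5 (level 4); other prey at levels: T12 2, T14 3, T1 4 → level 5.
T7 eats T13 (level 5); other prey at levels: T2 2, T8 3, T4 5 → level 6.

Trophic level 6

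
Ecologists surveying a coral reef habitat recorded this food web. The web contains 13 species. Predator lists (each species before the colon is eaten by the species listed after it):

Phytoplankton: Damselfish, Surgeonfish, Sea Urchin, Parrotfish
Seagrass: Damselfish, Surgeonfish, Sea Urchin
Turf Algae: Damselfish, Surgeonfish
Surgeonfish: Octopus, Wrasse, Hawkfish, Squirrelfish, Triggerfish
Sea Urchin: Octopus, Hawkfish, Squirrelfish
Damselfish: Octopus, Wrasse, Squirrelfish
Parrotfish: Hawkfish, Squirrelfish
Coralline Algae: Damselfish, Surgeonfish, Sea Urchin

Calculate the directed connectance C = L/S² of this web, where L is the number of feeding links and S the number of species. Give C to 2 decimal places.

The web has S = 13 species and L = 25 feeding links.
C = L / S² = 25 / 169 = 0.1479 ≈ 0.15.

C = 0.15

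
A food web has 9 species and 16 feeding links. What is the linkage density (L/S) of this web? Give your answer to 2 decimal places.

L/S = 1.78

There are L = 16 links among S = 9 species.
L/S = 16/9 = 1.7778 ≈ 1.78.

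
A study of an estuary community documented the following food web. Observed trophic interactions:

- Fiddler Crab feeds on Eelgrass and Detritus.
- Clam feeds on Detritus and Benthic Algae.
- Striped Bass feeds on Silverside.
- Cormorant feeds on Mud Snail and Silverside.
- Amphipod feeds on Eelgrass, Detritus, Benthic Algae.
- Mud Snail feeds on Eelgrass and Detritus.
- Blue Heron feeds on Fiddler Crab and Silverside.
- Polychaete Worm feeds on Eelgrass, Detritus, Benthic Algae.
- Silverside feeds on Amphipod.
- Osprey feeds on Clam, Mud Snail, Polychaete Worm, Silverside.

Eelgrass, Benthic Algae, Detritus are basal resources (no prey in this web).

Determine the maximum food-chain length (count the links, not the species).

3 links

One longest chain: Eelgrass → Amphipod → Silverside → Cormorant.
It has 4 species and 3 links.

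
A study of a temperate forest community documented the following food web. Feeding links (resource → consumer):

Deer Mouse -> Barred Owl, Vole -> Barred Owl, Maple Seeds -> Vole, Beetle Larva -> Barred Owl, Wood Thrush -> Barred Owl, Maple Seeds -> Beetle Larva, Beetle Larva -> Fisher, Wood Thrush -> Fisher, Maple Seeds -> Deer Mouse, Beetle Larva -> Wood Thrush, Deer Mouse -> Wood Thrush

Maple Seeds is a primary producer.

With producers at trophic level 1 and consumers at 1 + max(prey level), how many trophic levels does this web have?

4

Producers (level 1): Maple Seeds.
Maple Seeds → Beetle Larva → Wood Thrush → Barred Owl gives Barred Owl level 4.
No species has a prey at level 4, so no species reaches level 5.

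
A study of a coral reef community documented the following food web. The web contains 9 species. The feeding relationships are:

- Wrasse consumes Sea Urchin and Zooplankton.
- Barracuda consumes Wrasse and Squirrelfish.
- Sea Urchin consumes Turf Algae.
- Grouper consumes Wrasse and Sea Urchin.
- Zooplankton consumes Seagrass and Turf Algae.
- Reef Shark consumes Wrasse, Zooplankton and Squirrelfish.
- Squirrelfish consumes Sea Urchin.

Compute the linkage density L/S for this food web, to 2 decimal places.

There are L = 13 links among S = 9 species.
L/S = 13/9 = 1.4444 ≈ 1.44.

L/S = 1.44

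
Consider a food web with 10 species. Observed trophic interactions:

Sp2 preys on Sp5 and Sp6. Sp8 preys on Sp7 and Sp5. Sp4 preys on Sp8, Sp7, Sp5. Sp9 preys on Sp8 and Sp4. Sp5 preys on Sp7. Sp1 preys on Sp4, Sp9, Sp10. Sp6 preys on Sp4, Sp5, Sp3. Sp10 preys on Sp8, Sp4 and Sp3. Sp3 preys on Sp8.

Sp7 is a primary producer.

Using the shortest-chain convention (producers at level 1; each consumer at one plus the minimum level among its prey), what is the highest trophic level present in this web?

3

Producers (level 1): Sp7.
Following each consumer down to its lowest-level prey: Sp7 → Sp4 → Sp1 (levels 1 through 3).
All prey of Sp1 (Sp4 2, Sp9 3, Sp10 3) are at level 2 or above, so Sp1 is at level 1 + 2 = 3.
Every consumer has at least one prey at level 2 or below, so none exceeds level 3.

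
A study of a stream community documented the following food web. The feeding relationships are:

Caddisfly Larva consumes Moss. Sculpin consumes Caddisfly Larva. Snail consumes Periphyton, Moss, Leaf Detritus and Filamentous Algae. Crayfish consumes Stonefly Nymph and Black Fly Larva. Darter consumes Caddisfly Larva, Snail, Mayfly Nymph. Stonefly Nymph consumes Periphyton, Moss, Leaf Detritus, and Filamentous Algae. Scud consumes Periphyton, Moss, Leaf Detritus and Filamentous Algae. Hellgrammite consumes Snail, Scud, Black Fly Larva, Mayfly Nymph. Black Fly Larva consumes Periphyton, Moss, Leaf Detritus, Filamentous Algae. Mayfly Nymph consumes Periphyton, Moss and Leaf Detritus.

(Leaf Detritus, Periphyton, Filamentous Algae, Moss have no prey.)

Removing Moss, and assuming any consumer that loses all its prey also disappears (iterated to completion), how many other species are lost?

2

Remove Moss.
Round 1: Caddisfly Larva (all prey gone) → extinct.
Round 2: Sculpin (all prey gone) → extinct.
No further losses. Total secondary extinctions: 2.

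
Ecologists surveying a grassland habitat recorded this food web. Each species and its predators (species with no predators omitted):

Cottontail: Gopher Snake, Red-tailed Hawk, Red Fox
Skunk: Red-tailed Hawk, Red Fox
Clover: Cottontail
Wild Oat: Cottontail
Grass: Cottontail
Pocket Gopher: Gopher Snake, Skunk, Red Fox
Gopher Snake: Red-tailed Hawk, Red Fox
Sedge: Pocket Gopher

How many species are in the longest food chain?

4 species

One longest chain: Sedge → Pocket Gopher → Gopher Snake → Red-tailed Hawk.
It has 4 species and 3 links.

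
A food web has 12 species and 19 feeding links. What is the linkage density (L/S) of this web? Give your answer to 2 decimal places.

L/S = 1.58

There are L = 19 links among S = 12 species.
L/S = 19/12 = 1.5833 ≈ 1.58.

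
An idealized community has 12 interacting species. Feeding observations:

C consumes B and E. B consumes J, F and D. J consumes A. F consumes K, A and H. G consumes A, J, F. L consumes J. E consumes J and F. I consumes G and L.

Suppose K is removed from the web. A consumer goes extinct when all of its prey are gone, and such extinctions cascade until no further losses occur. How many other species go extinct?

Remove K.
Every predator of it retains at least one other prey: F still has A, H.
No consumer loses all prey, so no secondary extinctions occur.

0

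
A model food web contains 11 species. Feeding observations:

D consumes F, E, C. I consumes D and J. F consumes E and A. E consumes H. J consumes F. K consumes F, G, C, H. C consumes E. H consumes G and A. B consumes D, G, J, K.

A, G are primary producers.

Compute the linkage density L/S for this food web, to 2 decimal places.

There are L = 20 links among S = 11 species.
L/S = 20/11 = 1.8182 ≈ 1.82.

L/S = 1.82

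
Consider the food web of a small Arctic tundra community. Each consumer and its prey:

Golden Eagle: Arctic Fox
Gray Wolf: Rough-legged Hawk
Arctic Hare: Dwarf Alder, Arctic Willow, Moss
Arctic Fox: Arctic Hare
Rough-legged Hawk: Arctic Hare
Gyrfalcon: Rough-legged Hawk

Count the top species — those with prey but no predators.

3

Top species (has prey, but nothing eats it): Gray Wolf, Golden Eagle, Gyrfalcon.
Count: 3.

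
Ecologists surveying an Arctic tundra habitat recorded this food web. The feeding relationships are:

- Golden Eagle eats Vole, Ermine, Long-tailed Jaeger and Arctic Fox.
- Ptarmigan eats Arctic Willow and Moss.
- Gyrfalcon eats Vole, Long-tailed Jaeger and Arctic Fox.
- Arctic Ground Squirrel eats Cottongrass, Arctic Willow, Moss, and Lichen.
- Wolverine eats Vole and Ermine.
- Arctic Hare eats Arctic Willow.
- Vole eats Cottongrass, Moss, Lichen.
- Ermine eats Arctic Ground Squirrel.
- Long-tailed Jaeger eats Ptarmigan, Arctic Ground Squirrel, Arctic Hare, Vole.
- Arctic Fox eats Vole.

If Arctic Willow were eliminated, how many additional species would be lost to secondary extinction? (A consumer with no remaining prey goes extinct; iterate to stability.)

1

Remove Arctic Willow.
Round 1: Arctic Hare (all prey gone) → extinct.
No further losses. Total secondary extinctions: 1.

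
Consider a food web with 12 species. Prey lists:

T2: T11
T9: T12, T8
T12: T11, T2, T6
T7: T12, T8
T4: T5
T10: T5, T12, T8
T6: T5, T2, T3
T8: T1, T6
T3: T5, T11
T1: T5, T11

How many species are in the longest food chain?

5 species

One longest chain: T11 → T2 → T6 → T8 → T7.
It has 5 species and 4 links.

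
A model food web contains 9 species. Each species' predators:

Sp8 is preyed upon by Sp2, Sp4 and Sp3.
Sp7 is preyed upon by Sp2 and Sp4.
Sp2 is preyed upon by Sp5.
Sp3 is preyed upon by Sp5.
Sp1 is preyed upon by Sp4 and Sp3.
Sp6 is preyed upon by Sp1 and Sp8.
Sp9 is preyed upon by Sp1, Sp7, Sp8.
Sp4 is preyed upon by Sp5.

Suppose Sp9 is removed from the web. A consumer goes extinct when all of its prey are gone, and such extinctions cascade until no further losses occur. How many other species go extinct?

1

Remove Sp9.
Round 1: Sp7 (all prey gone) → extinct.
No further losses. Total secondary extinctions: 1.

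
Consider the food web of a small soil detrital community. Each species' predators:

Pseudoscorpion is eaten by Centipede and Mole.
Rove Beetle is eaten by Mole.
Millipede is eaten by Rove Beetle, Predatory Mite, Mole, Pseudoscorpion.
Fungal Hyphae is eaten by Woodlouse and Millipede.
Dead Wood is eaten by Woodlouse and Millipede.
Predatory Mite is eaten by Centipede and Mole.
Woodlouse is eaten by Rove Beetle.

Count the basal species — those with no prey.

Basal species (no prey listed): Dead Wood, Fungal Hyphae.
Count: 2.

2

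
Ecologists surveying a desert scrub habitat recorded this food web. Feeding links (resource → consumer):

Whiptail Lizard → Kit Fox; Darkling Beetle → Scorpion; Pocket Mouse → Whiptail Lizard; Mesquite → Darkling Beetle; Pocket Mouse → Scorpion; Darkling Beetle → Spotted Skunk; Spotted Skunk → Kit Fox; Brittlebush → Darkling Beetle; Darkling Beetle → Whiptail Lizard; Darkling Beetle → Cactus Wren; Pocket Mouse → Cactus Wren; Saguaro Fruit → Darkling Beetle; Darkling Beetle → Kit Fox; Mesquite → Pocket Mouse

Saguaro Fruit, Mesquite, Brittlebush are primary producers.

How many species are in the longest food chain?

One longest chain: Saguaro Fruit → Darkling Beetle → Spotted Skunk → Kit Fox.
It has 4 species and 3 links.

4 species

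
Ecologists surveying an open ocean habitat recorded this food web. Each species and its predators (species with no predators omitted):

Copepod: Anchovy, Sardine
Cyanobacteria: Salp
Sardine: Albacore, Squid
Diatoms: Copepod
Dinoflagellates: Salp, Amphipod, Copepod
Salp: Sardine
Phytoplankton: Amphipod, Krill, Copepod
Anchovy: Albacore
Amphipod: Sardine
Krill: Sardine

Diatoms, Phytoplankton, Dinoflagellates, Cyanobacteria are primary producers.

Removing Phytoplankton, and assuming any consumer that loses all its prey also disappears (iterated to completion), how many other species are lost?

1

Remove Phytoplankton.
Round 1: Krill (all prey gone) → extinct.
No further losses. Total secondary extinctions: 1.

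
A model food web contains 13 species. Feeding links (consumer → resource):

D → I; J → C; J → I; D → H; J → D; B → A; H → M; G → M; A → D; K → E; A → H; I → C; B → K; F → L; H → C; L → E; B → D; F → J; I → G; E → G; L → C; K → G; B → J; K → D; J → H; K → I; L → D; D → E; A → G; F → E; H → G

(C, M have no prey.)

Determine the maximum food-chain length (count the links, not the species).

5 links

One longest chain: M → G → E → D → J → F.
It has 6 species and 5 links.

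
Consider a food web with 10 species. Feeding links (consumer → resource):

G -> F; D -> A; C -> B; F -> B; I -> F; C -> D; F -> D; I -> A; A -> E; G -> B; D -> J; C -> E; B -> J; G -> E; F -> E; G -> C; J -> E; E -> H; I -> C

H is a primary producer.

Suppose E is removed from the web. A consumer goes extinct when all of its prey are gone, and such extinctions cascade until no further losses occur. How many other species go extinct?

8

Remove E.
Round 1: J (all prey gone), A (all prey gone) → extinct.
Round 2: D (all prey gone), B (all prey gone) → extinct.
Round 3: F (all prey gone), C (all prey gone) → extinct.
Round 4: G (all prey gone), I (all prey gone) → extinct.
No further losses. Total secondary extinctions: 8.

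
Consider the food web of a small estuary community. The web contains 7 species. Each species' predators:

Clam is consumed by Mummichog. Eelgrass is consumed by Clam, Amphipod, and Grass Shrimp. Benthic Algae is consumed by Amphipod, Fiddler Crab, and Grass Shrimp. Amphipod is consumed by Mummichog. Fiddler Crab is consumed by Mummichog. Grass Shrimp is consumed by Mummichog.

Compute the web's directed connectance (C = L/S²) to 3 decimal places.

The web has S = 7 species and L = 10 feeding links.
C = L / S² = 10 / 49 = 0.2041 ≈ 0.204.

C = 0.204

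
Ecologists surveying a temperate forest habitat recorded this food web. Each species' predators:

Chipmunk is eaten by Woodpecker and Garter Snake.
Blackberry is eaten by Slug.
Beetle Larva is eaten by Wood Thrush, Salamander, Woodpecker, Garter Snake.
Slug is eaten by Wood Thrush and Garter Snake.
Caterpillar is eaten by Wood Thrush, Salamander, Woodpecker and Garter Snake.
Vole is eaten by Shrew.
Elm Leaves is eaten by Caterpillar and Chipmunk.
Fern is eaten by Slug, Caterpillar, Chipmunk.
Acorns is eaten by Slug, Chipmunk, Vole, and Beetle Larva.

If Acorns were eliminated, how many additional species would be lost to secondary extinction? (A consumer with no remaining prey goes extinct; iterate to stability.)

3

Remove Acorns.
Round 1: Beetle Larva (all prey gone), Vole (all prey gone) → extinct.
Round 2: Shrew (all prey gone) → extinct.
No further losses. Total secondary extinctions: 3.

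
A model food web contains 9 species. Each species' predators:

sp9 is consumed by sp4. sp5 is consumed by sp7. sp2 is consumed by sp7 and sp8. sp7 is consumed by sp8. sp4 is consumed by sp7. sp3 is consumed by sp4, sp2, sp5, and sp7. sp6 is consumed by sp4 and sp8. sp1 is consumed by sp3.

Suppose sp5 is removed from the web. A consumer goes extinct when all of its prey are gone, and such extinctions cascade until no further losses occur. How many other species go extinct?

0

Remove sp5.
Every predator of it retains at least one other prey: sp7 still has sp3, sp4, sp2.
No consumer loses all prey, so no secondary extinctions occur.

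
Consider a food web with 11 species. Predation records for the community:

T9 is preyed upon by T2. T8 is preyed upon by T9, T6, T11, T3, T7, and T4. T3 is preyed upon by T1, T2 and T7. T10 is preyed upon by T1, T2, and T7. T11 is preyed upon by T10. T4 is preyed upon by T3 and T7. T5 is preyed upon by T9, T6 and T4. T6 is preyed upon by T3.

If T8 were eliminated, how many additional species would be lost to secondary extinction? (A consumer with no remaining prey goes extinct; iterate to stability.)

Remove T8.
Round 1: T11 (all prey gone) → extinct.
Round 2: T10 (all prey gone) → extinct.
No further losses. Total secondary extinctions: 2.

2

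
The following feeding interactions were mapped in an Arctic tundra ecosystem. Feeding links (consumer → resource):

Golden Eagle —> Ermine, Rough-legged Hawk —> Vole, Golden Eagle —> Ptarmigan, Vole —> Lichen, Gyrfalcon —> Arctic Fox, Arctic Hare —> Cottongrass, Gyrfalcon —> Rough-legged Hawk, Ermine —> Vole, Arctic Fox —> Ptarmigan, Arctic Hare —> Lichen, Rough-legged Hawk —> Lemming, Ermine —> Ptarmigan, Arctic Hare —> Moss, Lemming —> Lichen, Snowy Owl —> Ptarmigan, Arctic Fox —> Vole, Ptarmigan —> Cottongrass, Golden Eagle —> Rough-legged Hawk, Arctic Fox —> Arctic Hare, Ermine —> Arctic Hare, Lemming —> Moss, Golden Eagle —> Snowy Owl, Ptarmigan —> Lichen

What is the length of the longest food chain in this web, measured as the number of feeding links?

One longest chain: Cottongrass → Ptarmigan → Ermine → Golden Eagle.
It has 4 species and 3 links.

3 links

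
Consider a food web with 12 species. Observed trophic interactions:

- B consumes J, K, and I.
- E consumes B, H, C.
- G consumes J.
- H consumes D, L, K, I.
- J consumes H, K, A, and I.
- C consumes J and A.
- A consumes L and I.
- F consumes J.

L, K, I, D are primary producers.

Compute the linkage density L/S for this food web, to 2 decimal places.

There are L = 20 links among S = 12 species.
L/S = 20/12 = 1.6667 ≈ 1.67.

L/S = 1.67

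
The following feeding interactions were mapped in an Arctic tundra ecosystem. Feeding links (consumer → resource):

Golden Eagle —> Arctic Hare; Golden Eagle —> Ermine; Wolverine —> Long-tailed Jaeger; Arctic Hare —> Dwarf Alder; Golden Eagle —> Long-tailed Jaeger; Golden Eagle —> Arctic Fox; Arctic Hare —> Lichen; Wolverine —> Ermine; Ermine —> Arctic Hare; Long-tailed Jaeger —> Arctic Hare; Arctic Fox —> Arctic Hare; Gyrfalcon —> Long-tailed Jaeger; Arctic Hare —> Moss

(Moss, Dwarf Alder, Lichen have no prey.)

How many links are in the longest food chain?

3 links

One longest chain: Moss → Arctic Hare → Long-tailed Jaeger → Gyrfalcon.
It has 4 species and 3 links.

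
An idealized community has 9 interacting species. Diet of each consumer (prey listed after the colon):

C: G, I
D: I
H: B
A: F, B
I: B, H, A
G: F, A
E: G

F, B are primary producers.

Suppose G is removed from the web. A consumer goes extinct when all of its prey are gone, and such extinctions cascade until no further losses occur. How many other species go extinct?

1

Remove G.
Round 1: E (all prey gone) → extinct.
No further losses. Total secondary extinctions: 1.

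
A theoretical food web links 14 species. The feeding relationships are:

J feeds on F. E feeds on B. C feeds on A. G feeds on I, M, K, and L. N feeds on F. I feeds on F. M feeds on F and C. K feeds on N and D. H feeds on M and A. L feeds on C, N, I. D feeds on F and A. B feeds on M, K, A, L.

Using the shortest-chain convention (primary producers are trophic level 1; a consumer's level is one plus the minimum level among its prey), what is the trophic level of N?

F is a producer → level 1.
N eats F → level 2.

Trophic level 2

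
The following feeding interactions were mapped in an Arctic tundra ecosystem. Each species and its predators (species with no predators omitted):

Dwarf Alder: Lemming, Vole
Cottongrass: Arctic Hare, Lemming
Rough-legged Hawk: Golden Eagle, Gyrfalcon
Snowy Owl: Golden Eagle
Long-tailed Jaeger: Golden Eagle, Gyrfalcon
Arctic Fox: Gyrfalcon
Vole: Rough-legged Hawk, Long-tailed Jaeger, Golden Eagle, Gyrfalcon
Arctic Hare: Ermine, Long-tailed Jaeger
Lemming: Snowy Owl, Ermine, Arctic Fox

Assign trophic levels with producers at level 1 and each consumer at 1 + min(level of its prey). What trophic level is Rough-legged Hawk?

Dwarf Alder is a producer → level 1.
Vole eats Dwarf Alder → level 2.
Rough-legged Hawk eats Vole → level 3.
No prey of Rough-legged Hawk is below level 2, so 3 is the minimum.

Trophic level 3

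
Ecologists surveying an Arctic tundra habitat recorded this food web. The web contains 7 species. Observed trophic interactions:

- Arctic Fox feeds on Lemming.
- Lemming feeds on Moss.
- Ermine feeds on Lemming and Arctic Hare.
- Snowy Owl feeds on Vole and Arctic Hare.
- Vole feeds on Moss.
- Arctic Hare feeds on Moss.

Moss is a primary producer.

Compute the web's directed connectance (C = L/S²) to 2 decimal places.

C = 0.16

The web has S = 7 species and L = 8 feeding links.
C = L / S² = 8 / 49 = 0.1633 ≈ 0.16.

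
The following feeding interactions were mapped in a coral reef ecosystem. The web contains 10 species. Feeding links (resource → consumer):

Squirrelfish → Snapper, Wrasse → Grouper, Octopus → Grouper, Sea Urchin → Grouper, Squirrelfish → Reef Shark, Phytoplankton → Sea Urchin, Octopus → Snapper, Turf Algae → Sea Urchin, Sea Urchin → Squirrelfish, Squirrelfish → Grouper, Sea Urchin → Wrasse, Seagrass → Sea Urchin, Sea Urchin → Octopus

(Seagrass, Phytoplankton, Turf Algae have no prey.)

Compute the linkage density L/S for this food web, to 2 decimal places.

There are L = 13 links among S = 10 species.
L/S = 13/10 = 1.3000 ≈ 1.30.

L/S = 1.30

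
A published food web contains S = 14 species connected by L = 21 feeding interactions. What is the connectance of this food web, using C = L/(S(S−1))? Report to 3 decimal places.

C = 0.115

The web has S = 14 species and L = 21 feeding links.
C = L / (S(S−1)) = 21 / 182 = 0.1154 ≈ 0.115.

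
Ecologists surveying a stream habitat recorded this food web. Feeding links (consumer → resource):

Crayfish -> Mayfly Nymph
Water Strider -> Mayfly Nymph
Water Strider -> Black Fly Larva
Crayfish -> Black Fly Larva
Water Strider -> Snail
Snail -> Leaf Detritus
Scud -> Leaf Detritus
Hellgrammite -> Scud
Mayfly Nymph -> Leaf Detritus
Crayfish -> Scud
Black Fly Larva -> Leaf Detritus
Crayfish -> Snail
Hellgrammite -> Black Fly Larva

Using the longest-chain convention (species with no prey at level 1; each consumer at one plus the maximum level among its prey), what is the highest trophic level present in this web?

Basal resources (level 1): Leaf Detritus.
Leaf Detritus → Black Fly Larva → Hellgrammite gives Hellgrammite level 3.
No species has a prey at level 3, so no species reaches level 4.

3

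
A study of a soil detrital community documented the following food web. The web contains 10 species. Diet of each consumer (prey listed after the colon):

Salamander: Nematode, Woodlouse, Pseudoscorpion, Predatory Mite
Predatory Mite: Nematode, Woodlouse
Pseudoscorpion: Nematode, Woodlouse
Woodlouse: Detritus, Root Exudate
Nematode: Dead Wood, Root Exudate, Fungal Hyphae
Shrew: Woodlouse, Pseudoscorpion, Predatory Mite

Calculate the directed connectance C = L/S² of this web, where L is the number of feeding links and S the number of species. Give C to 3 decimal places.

C = 0.160

The web has S = 10 species and L = 16 feeding links.
C = L / S² = 16 / 100 = 0.1600 ≈ 0.160.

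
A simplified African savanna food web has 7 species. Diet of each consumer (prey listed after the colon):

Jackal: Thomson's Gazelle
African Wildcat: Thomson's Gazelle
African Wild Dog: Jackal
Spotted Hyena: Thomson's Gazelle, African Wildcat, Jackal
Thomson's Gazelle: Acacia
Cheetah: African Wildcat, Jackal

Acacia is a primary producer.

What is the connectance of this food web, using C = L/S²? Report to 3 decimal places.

C = 0.184

The web has S = 7 species and L = 9 feeding links.
C = L / S² = 9 / 49 = 0.1837 ≈ 0.184.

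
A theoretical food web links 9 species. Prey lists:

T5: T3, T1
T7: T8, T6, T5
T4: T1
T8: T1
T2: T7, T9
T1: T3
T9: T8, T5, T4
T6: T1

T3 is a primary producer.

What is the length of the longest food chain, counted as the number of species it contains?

One longest chain: T3 → T1 → T8 → T7 → T2.
It has 5 species and 4 links.

5 species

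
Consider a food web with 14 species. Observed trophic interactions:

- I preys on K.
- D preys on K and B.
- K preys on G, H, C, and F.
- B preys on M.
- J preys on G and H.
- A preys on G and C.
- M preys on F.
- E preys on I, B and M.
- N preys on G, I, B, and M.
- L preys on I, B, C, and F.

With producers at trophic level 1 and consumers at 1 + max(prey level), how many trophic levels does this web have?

Producers (level 1): C, H, G, F.
F → M → B → D gives D level 4.
No species has a prey at level 4, so no species reaches level 5.

4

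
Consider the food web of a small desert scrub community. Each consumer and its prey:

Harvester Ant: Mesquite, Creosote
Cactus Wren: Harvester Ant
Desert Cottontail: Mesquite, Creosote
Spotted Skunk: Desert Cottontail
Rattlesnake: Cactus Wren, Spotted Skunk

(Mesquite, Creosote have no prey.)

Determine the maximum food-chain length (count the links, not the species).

One longest chain: Mesquite → Harvester Ant → Cactus Wren → Rattlesnake.
It has 4 species and 3 links.

3 links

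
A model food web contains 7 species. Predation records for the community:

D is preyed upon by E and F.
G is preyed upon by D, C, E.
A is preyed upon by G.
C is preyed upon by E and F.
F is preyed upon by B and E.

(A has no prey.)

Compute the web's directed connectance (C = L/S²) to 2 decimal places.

The web has S = 7 species and L = 10 feeding links.
C = L / S² = 10 / 49 = 0.2041 ≈ 0.20.

C = 0.20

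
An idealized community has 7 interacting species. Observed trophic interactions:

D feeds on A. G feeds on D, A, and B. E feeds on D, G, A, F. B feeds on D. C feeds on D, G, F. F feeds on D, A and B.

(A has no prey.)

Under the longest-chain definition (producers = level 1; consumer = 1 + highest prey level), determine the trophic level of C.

Trophic level 5

A is a producer → level 1.
D eats A → level 2.
B eats D → level 3.
F eats B (level 3); other prey at levels: A 1, D 2 → level 4.
C eats F (level 4); other prey at levels: D 2, G 4 → level 5.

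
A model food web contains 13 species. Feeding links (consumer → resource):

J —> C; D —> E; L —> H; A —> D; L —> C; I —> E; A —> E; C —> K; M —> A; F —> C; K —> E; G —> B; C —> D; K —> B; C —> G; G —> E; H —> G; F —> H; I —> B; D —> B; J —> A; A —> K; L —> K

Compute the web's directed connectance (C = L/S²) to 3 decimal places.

C = 0.136

The web has S = 13 species and L = 23 feeding links.
C = L / S² = 23 / 169 = 0.1361 ≈ 0.136.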